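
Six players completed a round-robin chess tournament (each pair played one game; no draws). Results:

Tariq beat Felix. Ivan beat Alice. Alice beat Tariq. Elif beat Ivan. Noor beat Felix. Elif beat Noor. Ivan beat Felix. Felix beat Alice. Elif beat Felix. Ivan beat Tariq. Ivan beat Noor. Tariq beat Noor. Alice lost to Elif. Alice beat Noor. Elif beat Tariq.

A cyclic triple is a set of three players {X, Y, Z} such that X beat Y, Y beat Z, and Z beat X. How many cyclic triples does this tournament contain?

2

Win totals: Tariq 2, Alice 2, Elif 5, Felix 1, Noor 1, Ivan 4.
A player with w wins dominates both others in C(w,2) triples; summing gives 1 + 1 + 10 + 0 + 0 + 6 = 18 transitive triples.
Total triples C(6,3) = 20, so cyclic triples = 20 − 18 = 2.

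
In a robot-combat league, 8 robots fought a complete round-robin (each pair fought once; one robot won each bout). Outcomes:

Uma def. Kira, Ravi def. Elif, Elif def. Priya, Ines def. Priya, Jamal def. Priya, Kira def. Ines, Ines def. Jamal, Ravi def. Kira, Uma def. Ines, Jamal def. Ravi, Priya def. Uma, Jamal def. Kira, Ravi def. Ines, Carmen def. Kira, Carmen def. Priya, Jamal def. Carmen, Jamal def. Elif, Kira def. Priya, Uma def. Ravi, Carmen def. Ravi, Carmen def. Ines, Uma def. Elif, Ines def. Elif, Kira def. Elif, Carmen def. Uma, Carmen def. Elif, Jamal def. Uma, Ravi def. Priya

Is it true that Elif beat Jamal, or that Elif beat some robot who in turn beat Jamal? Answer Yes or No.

Elif did not beat Jamal directly.
Elif beat Priya, but each of them lost to Jamal. No two-step path.

No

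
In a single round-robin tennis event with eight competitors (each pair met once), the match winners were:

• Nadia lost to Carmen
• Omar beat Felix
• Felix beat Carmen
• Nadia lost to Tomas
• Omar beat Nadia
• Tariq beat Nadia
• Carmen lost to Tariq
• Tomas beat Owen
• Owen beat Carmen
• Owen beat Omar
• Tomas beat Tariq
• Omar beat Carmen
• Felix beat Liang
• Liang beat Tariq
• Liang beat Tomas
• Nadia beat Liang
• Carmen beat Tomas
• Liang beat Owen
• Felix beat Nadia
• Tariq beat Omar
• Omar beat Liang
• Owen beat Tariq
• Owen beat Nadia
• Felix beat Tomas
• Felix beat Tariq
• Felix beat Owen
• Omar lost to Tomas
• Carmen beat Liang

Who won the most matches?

Felix

Win totals: Liang 3, Tomas 4, Tariq 3, Carmen 3, Owen 4, Omar 4, Nadia 1, Felix 6.
Felix leads with 6 wins (next highest: 4).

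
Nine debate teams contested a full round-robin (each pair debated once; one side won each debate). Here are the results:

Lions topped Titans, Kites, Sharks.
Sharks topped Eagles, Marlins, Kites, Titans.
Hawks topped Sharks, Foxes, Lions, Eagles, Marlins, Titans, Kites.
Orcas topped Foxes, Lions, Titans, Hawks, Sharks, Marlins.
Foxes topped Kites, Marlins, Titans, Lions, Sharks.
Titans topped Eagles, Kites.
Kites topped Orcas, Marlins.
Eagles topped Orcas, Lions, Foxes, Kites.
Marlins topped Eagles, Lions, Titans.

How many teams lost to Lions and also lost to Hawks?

3

Lions beat: Titans, Sharks, Kites.
Hawks beat: Titans, Eagles, Sharks, Marlins, Foxes, Kites, Lions.
Both beat: Titans, Sharks, Kites — 3.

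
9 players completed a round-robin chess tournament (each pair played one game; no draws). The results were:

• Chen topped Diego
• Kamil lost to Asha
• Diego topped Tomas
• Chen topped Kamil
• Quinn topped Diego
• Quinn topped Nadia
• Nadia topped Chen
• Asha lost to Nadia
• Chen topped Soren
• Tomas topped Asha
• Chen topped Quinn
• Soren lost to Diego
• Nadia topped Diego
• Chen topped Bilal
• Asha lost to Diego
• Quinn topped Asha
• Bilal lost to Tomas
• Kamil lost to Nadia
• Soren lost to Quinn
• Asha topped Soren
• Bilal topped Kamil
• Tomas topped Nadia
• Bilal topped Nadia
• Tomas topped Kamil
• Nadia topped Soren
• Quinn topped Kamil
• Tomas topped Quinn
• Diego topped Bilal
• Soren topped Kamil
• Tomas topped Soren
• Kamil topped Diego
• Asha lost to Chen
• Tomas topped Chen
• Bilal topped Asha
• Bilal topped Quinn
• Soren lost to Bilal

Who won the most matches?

Win totals: Chen 6, Quinn 5, Bilal 5, Tomas 7, Nadia 5, Soren 1, Diego 4, Kamil 1, Asha 2.
Tomas leads with 7 wins (next highest: 6).

Tomas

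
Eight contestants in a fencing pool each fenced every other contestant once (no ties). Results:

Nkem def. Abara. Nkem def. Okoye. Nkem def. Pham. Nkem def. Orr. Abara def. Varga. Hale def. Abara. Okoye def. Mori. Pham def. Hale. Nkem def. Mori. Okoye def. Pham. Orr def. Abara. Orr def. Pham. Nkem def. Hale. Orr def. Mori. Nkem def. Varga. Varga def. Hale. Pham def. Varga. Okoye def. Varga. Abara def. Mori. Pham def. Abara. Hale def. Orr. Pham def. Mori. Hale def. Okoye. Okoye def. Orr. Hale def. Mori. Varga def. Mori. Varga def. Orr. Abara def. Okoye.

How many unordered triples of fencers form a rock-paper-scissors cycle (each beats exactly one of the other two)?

Win totals: Hale 4, Okoye 4, Abara 3, Nkem 7, Varga 3, Orr 3, Pham 4, Mori 0.
A fencer with w wins dominates both others in C(w,2) triples; summing gives 6 + 6 + 3 + 21 + 3 + 3 + 6 + 0 = 48 transitive triples.
Total triples C(8,3) = 56, so cyclic triples = 56 − 48 = 8.

8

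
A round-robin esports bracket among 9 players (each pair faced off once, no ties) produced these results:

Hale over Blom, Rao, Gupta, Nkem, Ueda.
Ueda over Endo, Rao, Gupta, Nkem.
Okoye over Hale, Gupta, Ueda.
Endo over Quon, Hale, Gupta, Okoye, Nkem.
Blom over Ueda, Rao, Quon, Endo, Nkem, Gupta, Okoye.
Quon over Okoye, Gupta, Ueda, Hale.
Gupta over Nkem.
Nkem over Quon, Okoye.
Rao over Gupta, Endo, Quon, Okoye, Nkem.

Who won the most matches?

Blom

Win totals: Ueda 4, Endo 5, Hale 5, Nkem 2, Blom 7, Rao 5, Okoye 3, Gupta 1, Quon 4.
Blom leads with 7 wins (next highest: 5).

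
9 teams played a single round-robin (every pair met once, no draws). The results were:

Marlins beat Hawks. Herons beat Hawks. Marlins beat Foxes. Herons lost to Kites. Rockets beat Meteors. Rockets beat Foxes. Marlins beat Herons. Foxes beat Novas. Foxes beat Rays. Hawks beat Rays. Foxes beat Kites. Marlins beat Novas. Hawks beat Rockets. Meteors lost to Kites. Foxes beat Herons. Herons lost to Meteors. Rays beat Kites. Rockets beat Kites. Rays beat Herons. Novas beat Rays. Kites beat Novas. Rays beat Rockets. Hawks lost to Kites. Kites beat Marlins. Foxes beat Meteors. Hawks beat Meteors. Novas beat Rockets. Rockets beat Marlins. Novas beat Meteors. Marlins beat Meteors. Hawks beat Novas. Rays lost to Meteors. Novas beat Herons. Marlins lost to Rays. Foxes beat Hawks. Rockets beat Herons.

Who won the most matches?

Foxes

Win totals: Foxes 6, Herons 1, Meteors 2, Rays 4, Kites 5, Novas 4, Rockets 5, Hawks 4, Marlins 5.
Foxes leads with 6 wins (next highest: 5).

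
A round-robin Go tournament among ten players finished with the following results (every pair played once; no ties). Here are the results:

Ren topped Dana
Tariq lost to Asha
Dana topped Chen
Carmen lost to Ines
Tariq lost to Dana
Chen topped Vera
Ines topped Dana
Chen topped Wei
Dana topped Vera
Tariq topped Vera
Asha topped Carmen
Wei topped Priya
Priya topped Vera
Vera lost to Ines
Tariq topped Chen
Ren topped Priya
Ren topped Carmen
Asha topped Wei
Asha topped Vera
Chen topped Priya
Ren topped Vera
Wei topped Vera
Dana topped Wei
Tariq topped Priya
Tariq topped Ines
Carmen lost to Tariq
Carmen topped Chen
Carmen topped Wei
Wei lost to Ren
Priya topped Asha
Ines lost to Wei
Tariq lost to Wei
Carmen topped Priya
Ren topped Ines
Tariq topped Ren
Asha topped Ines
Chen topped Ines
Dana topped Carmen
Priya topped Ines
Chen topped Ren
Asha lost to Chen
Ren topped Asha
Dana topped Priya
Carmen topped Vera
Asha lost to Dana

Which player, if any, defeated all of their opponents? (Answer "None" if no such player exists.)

Highest win total is Ren with 7 (out of 9 possible).
Ren lost to Chen, Tariq, so no player went undefeated.

None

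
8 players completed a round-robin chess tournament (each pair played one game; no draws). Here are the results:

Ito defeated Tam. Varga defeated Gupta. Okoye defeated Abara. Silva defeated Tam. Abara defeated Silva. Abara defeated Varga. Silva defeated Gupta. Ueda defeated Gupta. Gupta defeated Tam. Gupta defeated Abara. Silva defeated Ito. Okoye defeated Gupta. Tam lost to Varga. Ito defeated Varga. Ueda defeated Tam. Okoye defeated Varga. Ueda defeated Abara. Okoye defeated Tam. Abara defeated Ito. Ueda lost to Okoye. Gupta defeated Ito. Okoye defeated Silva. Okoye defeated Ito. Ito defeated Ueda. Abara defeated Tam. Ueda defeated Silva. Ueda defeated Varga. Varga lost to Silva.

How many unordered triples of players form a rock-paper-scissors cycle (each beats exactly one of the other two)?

6

Win totals: Okoye 7, Varga 2, Silva 4, Gupta 3, Ito 3, Tam 0, Ueda 5, Abara 4.
A player with w wins dominates both others in C(w,2) triples; summing gives 21 + 1 + 6 + 3 + 3 + 0 + 10 + 6 = 50 transitive triples.
Total triples C(8,3) = 56, so cyclic triples = 56 − 50 = 6.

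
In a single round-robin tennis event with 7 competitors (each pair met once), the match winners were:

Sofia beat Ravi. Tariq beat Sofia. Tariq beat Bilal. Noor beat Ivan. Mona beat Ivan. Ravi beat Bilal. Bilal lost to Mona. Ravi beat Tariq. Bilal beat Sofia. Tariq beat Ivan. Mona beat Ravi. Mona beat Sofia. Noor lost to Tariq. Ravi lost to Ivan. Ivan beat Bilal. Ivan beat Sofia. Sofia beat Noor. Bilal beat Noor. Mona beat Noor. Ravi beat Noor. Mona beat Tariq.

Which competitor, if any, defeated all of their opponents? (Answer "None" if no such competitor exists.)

Mona has 6 wins out of 6 opponents — a perfect record.

Mona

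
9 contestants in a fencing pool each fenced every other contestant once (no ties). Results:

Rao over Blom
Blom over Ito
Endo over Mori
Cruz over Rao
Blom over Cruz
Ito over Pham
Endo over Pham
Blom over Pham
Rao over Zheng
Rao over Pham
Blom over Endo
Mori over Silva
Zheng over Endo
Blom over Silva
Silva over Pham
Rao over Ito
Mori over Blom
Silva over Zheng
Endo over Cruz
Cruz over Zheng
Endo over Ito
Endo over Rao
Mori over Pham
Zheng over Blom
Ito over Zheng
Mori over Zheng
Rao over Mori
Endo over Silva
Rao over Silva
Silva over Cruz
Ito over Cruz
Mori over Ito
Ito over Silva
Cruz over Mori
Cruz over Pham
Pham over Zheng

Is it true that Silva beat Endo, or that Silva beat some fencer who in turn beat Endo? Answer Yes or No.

Silva did not beat Endo directly.
Silva beat Zheng, Pham, Cruz. Of those, Zheng beat Endo.

Yes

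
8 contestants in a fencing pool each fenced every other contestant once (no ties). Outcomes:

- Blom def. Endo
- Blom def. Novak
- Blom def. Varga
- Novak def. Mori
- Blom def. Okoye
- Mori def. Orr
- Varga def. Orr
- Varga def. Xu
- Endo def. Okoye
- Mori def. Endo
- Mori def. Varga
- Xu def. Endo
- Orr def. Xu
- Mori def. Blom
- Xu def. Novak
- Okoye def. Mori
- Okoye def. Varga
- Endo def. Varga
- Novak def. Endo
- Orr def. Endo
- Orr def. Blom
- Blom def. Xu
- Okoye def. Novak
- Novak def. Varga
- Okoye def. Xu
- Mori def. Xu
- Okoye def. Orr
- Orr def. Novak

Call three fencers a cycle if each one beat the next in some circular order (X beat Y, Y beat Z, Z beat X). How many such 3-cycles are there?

Win totals: Blom 5, Okoye 5, Mori 5, Novak 3, Varga 2, Orr 4, Xu 2, Endo 2.
A fencer with w wins dominates both others in C(w,2) triples; summing gives 10 + 10 + 10 + 3 + 1 + 6 + 1 + 1 = 42 transitive triples.
Total triples C(8,3) = 56, so cyclic triples = 56 − 42 = 14.

14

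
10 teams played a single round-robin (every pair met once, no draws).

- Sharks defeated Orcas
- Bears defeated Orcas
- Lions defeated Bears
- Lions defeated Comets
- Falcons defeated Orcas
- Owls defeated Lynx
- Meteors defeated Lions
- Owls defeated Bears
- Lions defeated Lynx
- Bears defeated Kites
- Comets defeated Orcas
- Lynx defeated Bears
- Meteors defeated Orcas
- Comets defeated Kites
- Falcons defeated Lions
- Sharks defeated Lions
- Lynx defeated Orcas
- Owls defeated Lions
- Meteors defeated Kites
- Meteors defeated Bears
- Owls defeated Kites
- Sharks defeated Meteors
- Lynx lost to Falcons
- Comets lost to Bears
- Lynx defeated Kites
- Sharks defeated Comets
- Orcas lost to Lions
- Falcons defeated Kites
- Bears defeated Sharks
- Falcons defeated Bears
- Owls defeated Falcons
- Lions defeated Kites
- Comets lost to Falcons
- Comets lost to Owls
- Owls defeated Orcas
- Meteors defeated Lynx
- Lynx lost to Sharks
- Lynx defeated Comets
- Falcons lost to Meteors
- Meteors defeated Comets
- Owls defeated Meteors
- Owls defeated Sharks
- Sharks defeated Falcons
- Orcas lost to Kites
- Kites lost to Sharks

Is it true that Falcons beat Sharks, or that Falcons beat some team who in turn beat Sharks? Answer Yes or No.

Yes

Falcons did not beat Sharks directly.
Falcons beat Comets, Lynx, Bears, Lions, Kites, Orcas. Of those, Bears beat Sharks.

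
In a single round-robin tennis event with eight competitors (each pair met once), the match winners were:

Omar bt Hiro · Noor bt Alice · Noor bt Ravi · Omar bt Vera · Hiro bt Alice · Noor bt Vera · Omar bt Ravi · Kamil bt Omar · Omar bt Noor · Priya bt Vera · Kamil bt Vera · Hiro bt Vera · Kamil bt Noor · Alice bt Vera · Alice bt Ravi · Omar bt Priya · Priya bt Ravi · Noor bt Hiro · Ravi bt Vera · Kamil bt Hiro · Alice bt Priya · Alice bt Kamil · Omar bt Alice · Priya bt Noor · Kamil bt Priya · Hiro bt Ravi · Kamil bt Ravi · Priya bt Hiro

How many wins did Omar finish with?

Omar's results: beat Ravi, Alice, Priya, Hiro, Noor, Vera; lost to Kamil.
That is 6 wins.

6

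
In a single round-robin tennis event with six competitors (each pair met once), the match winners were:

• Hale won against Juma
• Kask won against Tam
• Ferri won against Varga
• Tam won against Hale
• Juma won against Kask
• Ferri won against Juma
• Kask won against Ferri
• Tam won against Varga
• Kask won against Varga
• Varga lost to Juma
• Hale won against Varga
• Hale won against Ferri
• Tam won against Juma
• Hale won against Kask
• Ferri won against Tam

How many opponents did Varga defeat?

0

Varga's results: beat no one; lost to Ferri, Tam, Kask, Hale, Juma.
That is 0 wins.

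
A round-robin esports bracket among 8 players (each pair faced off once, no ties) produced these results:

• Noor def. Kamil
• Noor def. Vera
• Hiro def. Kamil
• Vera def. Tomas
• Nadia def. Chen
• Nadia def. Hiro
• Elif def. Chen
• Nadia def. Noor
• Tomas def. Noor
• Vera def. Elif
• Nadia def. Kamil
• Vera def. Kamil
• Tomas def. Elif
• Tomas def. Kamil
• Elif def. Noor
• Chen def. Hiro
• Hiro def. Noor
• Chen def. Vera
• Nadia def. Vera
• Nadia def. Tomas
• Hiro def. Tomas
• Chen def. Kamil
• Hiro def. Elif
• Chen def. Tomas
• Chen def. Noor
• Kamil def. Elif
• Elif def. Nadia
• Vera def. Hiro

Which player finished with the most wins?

Win totals: Hiro 4, Noor 2, Elif 3, Vera 4, Nadia 6, Chen 5, Kamil 1, Tomas 3.
Nadia leads with 6 wins (next highest: 5).

Nadia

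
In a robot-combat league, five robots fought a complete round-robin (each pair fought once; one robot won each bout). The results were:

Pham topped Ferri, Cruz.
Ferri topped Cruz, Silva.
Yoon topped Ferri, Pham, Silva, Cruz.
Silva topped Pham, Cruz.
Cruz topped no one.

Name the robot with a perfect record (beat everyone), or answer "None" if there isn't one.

Yoon

Yoon has 4 wins out of 4 opponents — a perfect record.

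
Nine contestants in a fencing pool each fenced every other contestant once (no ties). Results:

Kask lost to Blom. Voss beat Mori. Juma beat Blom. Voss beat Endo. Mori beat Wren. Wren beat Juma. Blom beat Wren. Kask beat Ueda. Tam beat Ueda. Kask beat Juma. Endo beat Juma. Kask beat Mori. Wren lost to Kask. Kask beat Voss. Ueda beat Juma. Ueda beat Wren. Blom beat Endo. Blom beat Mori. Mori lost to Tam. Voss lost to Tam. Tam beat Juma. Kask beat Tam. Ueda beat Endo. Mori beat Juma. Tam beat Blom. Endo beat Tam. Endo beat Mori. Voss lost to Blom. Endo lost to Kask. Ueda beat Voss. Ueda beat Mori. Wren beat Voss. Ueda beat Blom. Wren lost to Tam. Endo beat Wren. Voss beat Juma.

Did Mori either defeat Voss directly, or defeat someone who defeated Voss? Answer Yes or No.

Yes

Mori did not beat Voss directly.
Mori beat Wren, Juma. Of those, Wren beat Voss.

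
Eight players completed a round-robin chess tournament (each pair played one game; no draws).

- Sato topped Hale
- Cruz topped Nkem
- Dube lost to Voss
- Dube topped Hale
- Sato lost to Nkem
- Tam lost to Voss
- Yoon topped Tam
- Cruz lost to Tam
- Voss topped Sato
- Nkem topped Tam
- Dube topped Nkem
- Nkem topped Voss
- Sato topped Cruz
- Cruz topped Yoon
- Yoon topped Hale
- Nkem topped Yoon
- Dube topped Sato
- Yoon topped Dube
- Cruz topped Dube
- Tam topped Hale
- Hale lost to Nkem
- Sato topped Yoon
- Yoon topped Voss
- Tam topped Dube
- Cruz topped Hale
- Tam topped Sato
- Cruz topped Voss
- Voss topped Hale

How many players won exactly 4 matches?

Win totals: Sato 3, Cruz 5, Voss 4, Tam 4, Hale 0, Dube 3, Nkem 5, Yoon 4.
Exactly 4: Voss, Tam, Yoon — 3 players.

3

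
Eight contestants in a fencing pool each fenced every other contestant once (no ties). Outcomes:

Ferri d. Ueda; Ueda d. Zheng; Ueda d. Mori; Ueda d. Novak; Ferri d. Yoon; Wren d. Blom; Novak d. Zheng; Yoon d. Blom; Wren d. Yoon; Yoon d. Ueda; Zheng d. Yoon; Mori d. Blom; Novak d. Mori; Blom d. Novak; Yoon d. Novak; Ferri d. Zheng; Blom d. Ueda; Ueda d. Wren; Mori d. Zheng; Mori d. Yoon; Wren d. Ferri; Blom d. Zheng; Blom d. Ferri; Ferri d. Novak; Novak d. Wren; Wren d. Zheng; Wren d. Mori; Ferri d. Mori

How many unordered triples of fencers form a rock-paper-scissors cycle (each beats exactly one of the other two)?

15

Win totals: Mori 3, Novak 3, Ferri 5, Ueda 4, Zheng 1, Blom 4, Yoon 3, Wren 5.
A fencer with w wins dominates both others in C(w,2) triples; summing gives 3 + 3 + 10 + 6 + 0 + 6 + 3 + 10 = 41 transitive triples.
Total triples C(8,3) = 56, so cyclic triples = 56 − 41 = 15.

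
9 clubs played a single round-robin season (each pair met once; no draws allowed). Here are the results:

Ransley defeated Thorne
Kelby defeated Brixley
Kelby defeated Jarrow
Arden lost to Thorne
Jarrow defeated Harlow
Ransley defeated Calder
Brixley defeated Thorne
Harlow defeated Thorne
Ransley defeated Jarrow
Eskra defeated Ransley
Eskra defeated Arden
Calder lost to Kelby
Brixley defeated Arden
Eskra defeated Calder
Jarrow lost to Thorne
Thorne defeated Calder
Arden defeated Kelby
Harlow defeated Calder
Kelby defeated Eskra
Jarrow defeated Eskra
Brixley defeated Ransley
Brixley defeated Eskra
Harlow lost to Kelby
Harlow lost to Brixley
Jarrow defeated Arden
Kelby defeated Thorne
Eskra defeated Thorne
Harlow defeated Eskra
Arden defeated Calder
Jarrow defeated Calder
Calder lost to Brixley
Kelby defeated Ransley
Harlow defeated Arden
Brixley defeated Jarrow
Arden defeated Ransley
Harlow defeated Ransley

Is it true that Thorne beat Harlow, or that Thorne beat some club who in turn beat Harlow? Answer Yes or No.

Thorne did not beat Harlow directly.
Thorne beat Calder, Arden, Jarrow. Of those, Jarrow beat Harlow.

Yes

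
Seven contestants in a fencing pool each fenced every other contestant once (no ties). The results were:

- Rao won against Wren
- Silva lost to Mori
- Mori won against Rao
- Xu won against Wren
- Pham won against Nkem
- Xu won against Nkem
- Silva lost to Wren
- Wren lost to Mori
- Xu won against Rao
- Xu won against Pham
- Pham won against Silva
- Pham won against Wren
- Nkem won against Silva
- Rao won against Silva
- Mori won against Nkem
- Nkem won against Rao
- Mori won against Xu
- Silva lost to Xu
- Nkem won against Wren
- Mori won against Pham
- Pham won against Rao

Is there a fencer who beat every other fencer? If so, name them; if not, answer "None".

Mori has 6 wins out of 6 opponents — a perfect record.

Mori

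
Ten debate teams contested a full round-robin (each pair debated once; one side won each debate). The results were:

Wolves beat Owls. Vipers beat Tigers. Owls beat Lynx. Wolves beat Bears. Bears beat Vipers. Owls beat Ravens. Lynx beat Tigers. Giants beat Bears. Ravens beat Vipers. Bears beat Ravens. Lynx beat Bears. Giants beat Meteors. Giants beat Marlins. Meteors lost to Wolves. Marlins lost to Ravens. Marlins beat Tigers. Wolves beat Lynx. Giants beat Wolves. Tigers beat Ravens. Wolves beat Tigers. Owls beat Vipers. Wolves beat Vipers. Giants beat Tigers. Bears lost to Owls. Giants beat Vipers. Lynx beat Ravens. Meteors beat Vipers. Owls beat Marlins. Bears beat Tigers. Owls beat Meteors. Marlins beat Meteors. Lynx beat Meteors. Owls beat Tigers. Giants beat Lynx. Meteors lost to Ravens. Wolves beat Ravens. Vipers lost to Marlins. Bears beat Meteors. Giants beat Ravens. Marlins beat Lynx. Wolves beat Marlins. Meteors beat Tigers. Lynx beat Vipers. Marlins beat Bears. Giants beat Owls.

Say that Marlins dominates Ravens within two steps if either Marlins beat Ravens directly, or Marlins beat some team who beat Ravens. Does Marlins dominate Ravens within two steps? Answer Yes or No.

Marlins did not beat Ravens directly.
Marlins beat Vipers, Tigers, Lynx, Meteors, Bears. Of those, Tigers beat Ravens.

Yes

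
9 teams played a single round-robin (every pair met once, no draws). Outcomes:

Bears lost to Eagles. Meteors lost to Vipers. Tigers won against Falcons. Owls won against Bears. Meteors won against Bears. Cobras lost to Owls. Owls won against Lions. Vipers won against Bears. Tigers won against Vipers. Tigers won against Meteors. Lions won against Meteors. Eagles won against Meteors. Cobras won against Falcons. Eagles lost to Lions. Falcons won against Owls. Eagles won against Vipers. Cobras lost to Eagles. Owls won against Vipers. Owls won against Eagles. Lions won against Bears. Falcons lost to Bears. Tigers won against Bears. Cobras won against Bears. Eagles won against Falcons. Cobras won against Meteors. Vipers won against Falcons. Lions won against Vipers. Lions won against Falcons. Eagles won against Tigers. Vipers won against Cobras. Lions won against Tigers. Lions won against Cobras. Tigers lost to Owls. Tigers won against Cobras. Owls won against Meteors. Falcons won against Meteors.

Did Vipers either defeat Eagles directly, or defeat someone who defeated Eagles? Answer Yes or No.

No

Vipers did not beat Eagles directly.
Vipers beat Cobras, Bears, Falcons, Meteors, but each of them lost to Eagles. No two-step path.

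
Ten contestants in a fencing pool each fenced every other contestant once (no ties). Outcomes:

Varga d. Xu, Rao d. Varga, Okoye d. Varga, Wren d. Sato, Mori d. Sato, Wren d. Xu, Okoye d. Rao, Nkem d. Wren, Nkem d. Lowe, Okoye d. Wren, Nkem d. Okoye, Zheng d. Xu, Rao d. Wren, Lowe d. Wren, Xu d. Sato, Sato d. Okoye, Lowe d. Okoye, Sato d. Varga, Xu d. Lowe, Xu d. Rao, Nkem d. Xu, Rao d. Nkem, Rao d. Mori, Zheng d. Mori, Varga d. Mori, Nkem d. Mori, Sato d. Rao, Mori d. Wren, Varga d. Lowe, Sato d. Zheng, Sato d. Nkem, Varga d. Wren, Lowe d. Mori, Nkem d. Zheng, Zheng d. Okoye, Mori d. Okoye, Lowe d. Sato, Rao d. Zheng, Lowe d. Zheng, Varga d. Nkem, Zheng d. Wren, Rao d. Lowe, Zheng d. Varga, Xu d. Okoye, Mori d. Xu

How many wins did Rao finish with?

6

Rao's results: beat Zheng, Mori, Wren, Varga, Lowe, Nkem; lost to Xu, Okoye, Sato.
That is 6 wins.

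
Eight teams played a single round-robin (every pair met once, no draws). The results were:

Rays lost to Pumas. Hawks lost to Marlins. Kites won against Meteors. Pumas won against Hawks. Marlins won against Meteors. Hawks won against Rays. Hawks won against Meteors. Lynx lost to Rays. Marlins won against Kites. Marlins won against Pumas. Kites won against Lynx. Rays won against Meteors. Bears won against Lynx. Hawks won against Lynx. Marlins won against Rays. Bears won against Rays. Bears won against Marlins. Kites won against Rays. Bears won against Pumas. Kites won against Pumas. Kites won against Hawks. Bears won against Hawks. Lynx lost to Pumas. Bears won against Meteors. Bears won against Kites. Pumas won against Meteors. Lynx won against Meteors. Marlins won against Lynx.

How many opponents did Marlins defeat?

Marlins' results: beat Lynx, Rays, Kites, Pumas, Meteors, Hawks; lost to Bears.
That is 6 wins.

6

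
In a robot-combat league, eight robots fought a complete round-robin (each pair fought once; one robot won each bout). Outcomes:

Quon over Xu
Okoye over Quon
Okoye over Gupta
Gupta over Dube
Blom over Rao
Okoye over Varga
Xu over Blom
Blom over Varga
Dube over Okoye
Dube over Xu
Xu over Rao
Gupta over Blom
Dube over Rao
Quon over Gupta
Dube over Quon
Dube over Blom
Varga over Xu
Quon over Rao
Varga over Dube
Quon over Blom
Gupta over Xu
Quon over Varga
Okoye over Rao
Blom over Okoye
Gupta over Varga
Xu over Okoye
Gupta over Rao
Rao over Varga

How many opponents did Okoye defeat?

Okoye's results: beat Quon, Varga, Gupta, Rao; lost to Xu, Blom, Dube.
That is 4 wins.

4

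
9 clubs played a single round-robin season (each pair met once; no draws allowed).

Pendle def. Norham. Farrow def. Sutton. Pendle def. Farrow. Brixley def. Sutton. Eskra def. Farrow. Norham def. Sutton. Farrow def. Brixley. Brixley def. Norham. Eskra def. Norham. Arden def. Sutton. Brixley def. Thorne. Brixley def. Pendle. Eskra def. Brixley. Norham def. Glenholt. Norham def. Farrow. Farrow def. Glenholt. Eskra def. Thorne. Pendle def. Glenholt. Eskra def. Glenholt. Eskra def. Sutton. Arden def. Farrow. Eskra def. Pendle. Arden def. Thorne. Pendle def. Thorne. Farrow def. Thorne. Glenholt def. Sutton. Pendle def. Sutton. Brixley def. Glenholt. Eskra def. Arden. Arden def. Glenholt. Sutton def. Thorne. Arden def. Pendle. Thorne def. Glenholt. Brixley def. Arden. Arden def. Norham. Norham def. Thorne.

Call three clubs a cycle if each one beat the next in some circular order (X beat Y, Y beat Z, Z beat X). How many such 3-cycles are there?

4

Win totals: Pendle 5, Arden 6, Farrow 4, Eskra 8, Sutton 1, Brixley 6, Norham 4, Thorne 1, Glenholt 1.
A club with w wins dominates both others in C(w,2) triples; summing gives 10 + 15 + 6 + 28 + 0 + 15 + 6 + 0 + 0 = 80 transitive triples.
Total triples C(9,3) = 84, so cyclic triples = 84 − 80 = 4.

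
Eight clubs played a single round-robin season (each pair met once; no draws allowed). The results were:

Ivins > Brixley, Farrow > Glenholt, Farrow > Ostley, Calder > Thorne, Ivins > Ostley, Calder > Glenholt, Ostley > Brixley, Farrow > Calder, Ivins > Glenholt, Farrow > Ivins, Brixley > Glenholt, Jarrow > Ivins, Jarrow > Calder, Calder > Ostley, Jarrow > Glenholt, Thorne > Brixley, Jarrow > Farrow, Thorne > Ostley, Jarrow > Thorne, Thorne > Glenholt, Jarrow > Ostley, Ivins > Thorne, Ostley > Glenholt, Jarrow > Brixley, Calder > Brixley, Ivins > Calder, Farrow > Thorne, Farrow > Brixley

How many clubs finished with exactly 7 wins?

Win totals: Ostley 2, Farrow 6, Thorne 3, Brixley 1, Calder 4, Glenholt 0, Jarrow 7, Ivins 5.
Exactly 7: Jarrow — 1 club.

1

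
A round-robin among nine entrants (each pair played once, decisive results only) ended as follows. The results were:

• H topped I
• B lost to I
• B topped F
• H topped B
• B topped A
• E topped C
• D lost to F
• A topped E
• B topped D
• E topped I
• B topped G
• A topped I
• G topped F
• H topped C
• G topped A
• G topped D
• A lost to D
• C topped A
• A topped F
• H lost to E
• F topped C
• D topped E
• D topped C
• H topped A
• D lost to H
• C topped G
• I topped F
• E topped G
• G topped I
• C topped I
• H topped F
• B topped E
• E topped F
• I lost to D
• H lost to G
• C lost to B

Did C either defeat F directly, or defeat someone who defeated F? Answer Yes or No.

C did not beat F directly.
C beat A, G, I. Of those, A beat F.

Yes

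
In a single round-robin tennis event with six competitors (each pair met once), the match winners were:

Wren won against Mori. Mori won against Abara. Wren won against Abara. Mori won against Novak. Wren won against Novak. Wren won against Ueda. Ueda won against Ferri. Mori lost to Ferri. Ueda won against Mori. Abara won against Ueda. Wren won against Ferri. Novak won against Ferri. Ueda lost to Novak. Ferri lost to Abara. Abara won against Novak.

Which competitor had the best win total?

Win totals: Ferri 1, Abara 3, Mori 2, Novak 2, Ueda 2, Wren 5.
Wren leads with 5 wins (next highest: 3).

Wren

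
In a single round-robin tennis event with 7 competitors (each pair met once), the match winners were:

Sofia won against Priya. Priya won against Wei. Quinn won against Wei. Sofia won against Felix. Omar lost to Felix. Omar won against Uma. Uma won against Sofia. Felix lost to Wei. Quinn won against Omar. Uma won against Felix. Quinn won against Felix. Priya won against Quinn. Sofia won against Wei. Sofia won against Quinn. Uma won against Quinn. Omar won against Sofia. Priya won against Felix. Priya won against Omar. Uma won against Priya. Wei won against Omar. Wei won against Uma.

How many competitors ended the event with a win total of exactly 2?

Win totals: Uma 4, Quinn 3, Wei 3, Priya 4, Sofia 4, Omar 2, Felix 1.
Exactly 2: Omar — 1 competitor.

1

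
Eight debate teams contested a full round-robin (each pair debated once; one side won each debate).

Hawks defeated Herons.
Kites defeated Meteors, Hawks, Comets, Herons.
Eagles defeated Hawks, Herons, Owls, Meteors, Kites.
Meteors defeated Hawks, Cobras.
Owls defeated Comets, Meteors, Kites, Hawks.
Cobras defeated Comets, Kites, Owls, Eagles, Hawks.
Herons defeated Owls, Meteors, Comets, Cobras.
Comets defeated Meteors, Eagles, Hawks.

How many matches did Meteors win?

Meteors' results: beat Hawks, Cobras; lost to Kites, Owls, Herons, Eagles, Comets.
That is 2 wins.

2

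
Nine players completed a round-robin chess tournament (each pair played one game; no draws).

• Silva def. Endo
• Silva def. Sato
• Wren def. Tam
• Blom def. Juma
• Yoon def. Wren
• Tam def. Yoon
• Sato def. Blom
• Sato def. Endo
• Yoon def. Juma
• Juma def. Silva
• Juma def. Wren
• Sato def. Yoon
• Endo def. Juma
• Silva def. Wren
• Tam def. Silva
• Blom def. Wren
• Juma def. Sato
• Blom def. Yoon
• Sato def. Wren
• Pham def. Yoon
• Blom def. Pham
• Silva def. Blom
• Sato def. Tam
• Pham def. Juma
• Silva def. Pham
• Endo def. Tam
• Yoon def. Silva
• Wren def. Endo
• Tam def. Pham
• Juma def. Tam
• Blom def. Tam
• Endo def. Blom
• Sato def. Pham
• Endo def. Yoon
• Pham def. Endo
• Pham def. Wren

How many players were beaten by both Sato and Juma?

2

Sato beat: Yoon, Pham, Endo, Tam, Blom, Wren.
Juma beat: Silva, Sato, Tam, Wren.
Both beat: Tam, Wren — 2.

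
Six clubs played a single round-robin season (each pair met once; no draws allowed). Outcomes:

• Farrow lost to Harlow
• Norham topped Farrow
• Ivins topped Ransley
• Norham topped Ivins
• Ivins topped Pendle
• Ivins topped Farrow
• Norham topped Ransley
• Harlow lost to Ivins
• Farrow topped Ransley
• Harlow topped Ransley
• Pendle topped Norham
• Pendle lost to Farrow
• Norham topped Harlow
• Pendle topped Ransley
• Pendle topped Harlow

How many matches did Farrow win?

Farrow's results: beat Pendle, Ransley; lost to Norham, Ivins, Harlow.
That is 2 wins.

2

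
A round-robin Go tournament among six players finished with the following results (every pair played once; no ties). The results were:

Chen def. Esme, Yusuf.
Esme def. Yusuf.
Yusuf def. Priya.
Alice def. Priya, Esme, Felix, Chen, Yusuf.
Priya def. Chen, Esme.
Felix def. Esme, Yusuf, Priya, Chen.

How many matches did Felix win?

Felix's results: beat Chen, Yusuf, Priya, Esme; lost to Alice.
That is 4 wins.

4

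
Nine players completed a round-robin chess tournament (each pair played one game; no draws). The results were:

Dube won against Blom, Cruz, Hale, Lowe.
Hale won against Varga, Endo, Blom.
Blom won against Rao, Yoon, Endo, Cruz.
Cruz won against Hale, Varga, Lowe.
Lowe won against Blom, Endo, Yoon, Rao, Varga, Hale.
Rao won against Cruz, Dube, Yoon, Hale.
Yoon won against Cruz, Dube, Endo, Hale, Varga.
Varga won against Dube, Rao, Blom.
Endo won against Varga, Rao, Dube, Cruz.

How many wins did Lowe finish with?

6

Lowe's results: beat Yoon, Endo, Blom, Hale, Varga, Rao; lost to Dube, Cruz.
That is 6 wins.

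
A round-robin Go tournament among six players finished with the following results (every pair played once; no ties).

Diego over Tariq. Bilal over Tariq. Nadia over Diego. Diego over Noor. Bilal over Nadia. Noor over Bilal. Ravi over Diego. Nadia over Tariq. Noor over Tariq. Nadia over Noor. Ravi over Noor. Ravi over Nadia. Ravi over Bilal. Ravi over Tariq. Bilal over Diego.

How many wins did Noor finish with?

2

Noor's results: beat Tariq, Bilal; lost to Nadia, Diego, Ravi.
That is 2 wins.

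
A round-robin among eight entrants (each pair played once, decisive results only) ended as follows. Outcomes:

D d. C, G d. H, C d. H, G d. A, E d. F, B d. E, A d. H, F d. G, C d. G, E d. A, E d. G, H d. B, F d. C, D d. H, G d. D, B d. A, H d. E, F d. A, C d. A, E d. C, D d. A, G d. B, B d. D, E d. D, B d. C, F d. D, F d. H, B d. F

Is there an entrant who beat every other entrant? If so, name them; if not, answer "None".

None

Highest win total is F with 5 (out of 7 possible).
F lost to B, E, so no entrant went undefeated.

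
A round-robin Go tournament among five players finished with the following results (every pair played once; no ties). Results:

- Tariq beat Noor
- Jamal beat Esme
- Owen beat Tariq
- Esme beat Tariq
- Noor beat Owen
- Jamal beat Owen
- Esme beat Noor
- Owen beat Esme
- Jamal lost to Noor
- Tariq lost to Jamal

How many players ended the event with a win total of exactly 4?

Win totals: Noor 2, Tariq 1, Esme 2, Jamal 3, Owen 2.
No player has exactly 4 wins.

0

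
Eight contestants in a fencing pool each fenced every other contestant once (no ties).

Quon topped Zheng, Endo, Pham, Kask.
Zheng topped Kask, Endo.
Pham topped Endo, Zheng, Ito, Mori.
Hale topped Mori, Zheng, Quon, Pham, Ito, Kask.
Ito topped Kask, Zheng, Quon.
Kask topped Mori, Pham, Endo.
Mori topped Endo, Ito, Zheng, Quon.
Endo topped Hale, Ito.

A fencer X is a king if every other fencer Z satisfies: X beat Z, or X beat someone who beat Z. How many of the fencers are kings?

6

Pham reaches everyone (king).
Hale reaches everyone (king).
Mori reaches everyone (king).
Kask reaches everyone (king).
Ito cannot reach Hale in two steps.
Quon reaches everyone (king).
Endo reaches everyone (king).
Zheng cannot reach Quon in two steps.
Kings: Pham, Hale, Mori, Kask, Quon, Endo — 6.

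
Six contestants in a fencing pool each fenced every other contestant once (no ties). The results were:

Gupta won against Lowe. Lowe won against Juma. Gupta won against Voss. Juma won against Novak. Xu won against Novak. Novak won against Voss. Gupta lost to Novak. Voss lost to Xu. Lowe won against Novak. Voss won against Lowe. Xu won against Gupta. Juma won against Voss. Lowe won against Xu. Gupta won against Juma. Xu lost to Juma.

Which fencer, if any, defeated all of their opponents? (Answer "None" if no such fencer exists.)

Highest win total is Xu with 3 (out of 5 possible).
Xu lost to Juma, Lowe, so no fencer went undefeated.

None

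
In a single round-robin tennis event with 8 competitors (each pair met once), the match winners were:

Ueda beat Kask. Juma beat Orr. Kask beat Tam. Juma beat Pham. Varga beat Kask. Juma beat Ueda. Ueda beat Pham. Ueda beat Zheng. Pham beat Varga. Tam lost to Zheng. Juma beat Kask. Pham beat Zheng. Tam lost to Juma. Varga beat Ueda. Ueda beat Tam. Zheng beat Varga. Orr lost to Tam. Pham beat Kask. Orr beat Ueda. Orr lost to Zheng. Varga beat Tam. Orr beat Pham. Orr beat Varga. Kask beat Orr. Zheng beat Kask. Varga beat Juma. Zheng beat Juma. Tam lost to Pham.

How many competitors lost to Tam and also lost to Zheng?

Tam beat: Orr.
Zheng beat: Juma, Tam, Varga, Orr, Kask.
Both beat: Orr — 1.

1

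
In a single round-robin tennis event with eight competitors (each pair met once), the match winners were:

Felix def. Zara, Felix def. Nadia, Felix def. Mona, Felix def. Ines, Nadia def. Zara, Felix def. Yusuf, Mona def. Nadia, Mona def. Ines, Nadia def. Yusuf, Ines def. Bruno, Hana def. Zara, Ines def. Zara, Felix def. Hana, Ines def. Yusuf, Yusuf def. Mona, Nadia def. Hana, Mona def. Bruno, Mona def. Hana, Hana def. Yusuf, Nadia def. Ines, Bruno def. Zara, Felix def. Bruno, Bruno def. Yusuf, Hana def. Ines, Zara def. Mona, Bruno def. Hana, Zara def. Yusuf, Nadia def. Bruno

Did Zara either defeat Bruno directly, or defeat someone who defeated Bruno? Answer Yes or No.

Zara did not beat Bruno directly.
Zara beat Mona, Yusuf. Of those, Mona beat Bruno.

Yes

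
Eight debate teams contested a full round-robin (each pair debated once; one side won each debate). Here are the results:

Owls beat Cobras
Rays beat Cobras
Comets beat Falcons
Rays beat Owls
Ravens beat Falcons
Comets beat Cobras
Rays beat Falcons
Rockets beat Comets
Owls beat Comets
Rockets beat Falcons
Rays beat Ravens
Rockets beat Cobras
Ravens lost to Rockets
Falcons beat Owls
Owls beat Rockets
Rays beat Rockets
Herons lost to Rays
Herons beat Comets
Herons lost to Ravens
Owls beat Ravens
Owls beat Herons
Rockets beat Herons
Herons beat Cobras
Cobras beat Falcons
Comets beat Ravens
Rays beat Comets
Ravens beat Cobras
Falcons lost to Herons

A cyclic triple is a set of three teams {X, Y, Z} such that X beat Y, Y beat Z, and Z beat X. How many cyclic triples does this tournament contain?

Win totals: Falcons 1, Rockets 5, Cobras 1, Owls 5, Ravens 3, Comets 3, Herons 3, Rays 7.
A team with w wins dominates both others in C(w,2) triples; summing gives 0 + 10 + 0 + 10 + 3 + 3 + 3 + 21 = 50 transitive triples.
Total triples C(8,3) = 56, so cyclic triples = 56 − 50 = 6.

6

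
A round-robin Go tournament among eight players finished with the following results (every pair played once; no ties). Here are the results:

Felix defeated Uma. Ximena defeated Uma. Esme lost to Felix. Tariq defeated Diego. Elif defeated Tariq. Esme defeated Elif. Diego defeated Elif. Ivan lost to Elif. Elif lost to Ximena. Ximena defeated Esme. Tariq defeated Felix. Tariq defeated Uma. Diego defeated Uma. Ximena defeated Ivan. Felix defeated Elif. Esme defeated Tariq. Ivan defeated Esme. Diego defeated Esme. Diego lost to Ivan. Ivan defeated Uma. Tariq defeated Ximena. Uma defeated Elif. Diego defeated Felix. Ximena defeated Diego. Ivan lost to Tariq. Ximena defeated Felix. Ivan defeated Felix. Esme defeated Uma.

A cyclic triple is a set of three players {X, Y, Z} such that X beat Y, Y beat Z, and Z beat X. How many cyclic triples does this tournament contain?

12

Win totals: Ximena 6, Ivan 4, Uma 1, Esme 3, Elif 2, Felix 3, Diego 4, Tariq 5.
A player with w wins dominates both others in C(w,2) triples; summing gives 15 + 6 + 0 + 3 + 1 + 3 + 6 + 10 = 44 transitive triples.
Total triples C(8,3) = 56, so cyclic triples = 56 − 44 = 12.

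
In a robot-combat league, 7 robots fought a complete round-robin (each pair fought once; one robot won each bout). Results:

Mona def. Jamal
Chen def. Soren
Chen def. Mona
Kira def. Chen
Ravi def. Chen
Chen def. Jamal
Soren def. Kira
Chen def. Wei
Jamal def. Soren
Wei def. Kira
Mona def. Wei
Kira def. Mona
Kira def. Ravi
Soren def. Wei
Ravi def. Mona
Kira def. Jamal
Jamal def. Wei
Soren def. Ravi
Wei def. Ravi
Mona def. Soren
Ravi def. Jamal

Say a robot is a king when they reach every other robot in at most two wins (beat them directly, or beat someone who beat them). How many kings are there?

3

Chen reaches everyone (king).
Kira reaches everyone (king).
Jamal cannot reach Chen, Mona in two steps.
Ravi cannot reach Kira in two steps.
Wei cannot reach Soren in two steps.
Mona cannot reach Chen in two steps.
Soren reaches everyone (king).
Kings: Chen, Kira, Soren — 3.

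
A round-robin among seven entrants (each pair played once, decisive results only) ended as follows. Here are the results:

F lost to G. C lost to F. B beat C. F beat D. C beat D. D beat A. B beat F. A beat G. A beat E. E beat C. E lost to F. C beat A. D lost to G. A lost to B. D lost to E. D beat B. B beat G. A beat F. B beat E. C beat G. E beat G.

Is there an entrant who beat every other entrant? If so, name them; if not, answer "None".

None

Highest win total is B with 5 (out of 6 possible).
B lost to D, so no entrant went undefeated.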